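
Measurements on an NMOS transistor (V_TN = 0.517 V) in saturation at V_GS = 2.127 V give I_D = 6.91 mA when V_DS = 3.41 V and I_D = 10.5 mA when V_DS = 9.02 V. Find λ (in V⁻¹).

With V_GS fixed, I_D ∝ (1 + λ V_DS) in saturation, so I_D2/I_D1 = (1 + λ V_DS2)/(1 + λ V_DS1).
10.5/6.91 = 1.52 = (1 + 9.02 λ)/(1 + 3.41 λ).
Solving: λ (I_D1 V_DS2 − I_D2 V_DS1) = I_D2 − I_D1, so λ = (10.5 − 6.91) / (6.91 × 9.02 − 10.5 × 3.41) = 3.59 / 26.5 = 0.135 V⁻¹.

λ = 0.135 V⁻¹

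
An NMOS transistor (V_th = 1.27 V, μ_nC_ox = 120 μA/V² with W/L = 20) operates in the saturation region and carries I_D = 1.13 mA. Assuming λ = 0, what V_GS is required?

V_GS = 2.24 V

k_n = μ_nC_ox · (W/L) = 2.4 mA/V².
In saturation I_D = ½ k_n (V_GS − V_th)², so V_GS − V_th = √(2 I_D / k_n) = √(2 × 1.13 / 2.4) = 0.97 V.
V_GS = 1.27 + 0.97 = 2.24 V.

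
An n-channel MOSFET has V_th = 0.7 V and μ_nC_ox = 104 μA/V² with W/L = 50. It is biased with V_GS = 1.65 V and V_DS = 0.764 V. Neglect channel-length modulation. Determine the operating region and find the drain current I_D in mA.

Triode; I_D = 2.26 mA

k_n = μ_nC_ox · (W/L) = 5.2 mA/V².
V_ov = V_GS − V_th = 1.65 − 0.7 = 0.95 V.
Since V_DS = 0.764 V < V_ov = 0.95 V, the device is in the triode region.
I_D = k_n [V_ov · V_DS − ½ V_DS²] = 5.2 × [0.95 × 0.764 − 0.5 × 0.764²] = 2.26 mA.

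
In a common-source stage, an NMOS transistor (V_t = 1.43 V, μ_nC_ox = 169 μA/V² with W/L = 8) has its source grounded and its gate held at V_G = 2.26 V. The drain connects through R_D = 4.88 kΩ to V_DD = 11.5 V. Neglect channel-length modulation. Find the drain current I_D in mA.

I_D = 0.466 mA

V_GS = V_G = 2.26 V, so V_ov = 2.26 − 1.43 = 0.83 V.
k_n = μ_nC_ox · (W/L) = 1.352 mA/V².
Assume saturation: I_D = ½ k_n V_ov² = 0.5 × 1.352 × 0.83² = 0.466 mA, giving V_DS = V_DD − I_D R_D = 11.5 − 0.466 × 4.88 = 9.23 V.
V_DS = 9.23 V ≥ V_ov = 0.83 V, confirming saturation.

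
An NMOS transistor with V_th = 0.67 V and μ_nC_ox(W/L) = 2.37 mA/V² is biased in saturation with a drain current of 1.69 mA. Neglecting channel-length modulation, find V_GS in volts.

In saturation I_D = ½ k_n (V_GS − V_th)², so V_GS − V_th = √(2 I_D / k_n) = √(2 × 1.69 / 2.37) = 1.19 V.
V_GS = 0.67 + 1.19 = 1.86 V.

V_GS = 1.86 V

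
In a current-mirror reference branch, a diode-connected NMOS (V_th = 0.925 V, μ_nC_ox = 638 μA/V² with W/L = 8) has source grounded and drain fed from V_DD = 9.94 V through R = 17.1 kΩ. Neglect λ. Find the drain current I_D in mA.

I_D = 0.501 mA

With gate tied to drain, V_GS = V_DS ≥ V_GS − V_th, so the device is in saturation.
k_n = μ_nC_ox · (W/L) = 5.104 mA/V².
KCL at the drain: ½ k_n (V_GS − V_th)² = (V_DD − V_GS)/R.
Let x = V_GS − 0.925. Then 43.6 x² + x − 9.015 = 0, giving x = 0.443 V (positive root), so V_GS = 1.37 V.
I_D = (V_DD − V_GS)/R = (9.94 − 1.37) / 17.1 = 0.501 mA.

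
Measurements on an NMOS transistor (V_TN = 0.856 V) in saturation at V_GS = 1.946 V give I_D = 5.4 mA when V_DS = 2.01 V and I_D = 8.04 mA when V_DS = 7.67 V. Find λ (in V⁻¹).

With V_GS fixed, I_D ∝ (1 + λ V_DS) in saturation, so I_D2/I_D1 = (1 + λ V_DS2)/(1 + λ V_DS1).
8.04/5.4 = 1.489 = (1 + 7.67 λ)/(1 + 2.01 λ).
Solving: λ (I_D1 V_DS2 − I_D2 V_DS1) = I_D2 − I_D1, so λ = (8.04 − 5.4) / (5.4 × 7.67 − 8.04 × 2.01) = 2.64 / 25.3 = 0.105 V⁻¹.

λ = 0.105 V⁻¹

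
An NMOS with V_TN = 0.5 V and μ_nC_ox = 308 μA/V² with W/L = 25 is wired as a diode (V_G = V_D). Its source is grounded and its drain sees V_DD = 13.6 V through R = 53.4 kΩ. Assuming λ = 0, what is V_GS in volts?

With gate tied to drain, V_GS = V_DS ≥ V_GS − V_TN, so the device is in saturation.
k_n = μ_nC_ox · (W/L) = 7.7 mA/V².
KCL at the drain: ½ k_n (V_GS − V_TN)² = (V_DD − V_GS)/R.
Let x = V_GS − 0.5. Then 206 x² + x − 13.1 = 0, giving x = 0.25 V (positive root), so V_GS = 0.75 V.
I_D = (V_DD − V_GS)/R = (13.6 − 0.75) / 53.4 = 0.241 mA.

V_GS = 0.750 V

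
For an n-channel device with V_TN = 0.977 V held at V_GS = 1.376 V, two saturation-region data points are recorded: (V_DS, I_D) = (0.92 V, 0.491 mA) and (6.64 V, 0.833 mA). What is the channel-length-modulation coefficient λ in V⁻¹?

With V_GS fixed, I_D ∝ (1 + λ V_DS) in saturation, so I_D2/I_D1 = (1 + λ V_DS2)/(1 + λ V_DS1).
0.833/0.491 = 1.697 = (1 + 6.64 λ)/(1 + 0.92 λ).
Solving: λ (I_D1 V_DS2 − I_D2 V_DS1) = I_D2 − I_D1, so λ = (0.833 − 0.491) / (0.491 × 6.64 − 0.833 × 0.92) = 0.342 / 2.49 = 0.137 V⁻¹.

λ = 0.137 V⁻¹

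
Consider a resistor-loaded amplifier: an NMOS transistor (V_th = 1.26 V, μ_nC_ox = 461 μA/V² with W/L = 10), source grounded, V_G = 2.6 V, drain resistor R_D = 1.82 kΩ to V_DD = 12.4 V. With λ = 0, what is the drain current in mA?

I_D = 4.14 mA

V_GS = V_G = 2.6 V, so V_ov = 2.6 − 1.26 = 1.34 V.
k_n = μ_nC_ox · (W/L) = 4.61 mA/V².
Assume saturation: I_D = ½ k_n V_ov² = 0.5 × 4.61 × 1.34² = 4.14 mA, giving V_DS = V_DD − I_D R_D = 12.4 − 4.14 × 1.82 = 4.87 V.
V_DS = 4.87 V ≥ V_ov = 1.34 V, confirming saturation.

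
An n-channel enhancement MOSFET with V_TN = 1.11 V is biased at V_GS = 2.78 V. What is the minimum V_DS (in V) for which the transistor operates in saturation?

The boundary between triode and saturation is V_DS = V_GS − V_TN = V_ov.
V_ov = 2.78 − 1.11 = 1.67 V.

V_DS,sat = 1.67 V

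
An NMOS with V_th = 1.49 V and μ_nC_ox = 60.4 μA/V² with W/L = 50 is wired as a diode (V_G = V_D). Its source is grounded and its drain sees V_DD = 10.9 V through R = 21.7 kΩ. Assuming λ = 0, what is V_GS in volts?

V_GS = 2.01 V

With gate tied to drain, V_GS = V_DS ≥ V_GS − V_th, so the device is in saturation.
k_n = μ_nC_ox · (W/L) = 3.02 mA/V².
KCL at the drain: ½ k_n (V_GS − V_th)² = (V_DD − V_GS)/R.
Let x = V_GS − 1.49. Then 32.8 x² + x − 9.41 = 0, giving x = 0.521 V (positive root), so V_GS = 2.01 V.
I_D = (V_DD − V_GS)/R = (10.9 − 2.01) / 21.7 = 0.41 mA.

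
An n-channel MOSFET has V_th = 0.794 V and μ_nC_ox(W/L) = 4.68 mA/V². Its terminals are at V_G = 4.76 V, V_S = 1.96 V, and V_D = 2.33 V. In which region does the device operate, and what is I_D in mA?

Triode; I_D = 3.15 mA

V_GS = V_G − V_S = 4.76 − 1.96 = 2.8 V; V_DS = V_D − V_S = 2.33 − 1.96 = 0.37 V.
V_ov = V_GS − V_th = 2.8 − 0.794 = 2.01 V.
Since V_DS = 0.37 V < V_ov = 2.01 V, the device is in the triode region.
I_D = k_n [V_ov · V_DS − ½ V_DS²] = 4.68 × [2.01 × 0.37 − 0.5 × 0.37²] = 3.15 mA.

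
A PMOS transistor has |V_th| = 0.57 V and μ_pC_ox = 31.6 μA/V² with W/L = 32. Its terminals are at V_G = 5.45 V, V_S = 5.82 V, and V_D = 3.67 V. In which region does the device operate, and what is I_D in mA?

V_SG = V_S − V_G = 5.82 − 5.45 = 0.37 V; V_SD = V_S − V_D = 5.82 − 3.67 = 2.15 V.
V_SG = 0.37 V < |V_th| = 0.57 V, so the transistor is in cutoff.

Cutoff; I_D = 0 mA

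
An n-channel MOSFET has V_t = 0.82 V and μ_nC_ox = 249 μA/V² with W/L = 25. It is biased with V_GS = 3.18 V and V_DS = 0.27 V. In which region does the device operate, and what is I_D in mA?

k_n = μ_nC_ox · (W/L) = 6.225 mA/V².
V_ov = V_GS − V_t = 3.18 − 0.82 = 2.36 V.
Since V_DS = 0.27 V < V_ov = 2.36 V, the device is in the triode region.
I_D = k_n [V_ov · V_DS − ½ V_DS²] = 6.225 × [2.36 × 0.27 − 0.5 × 0.27²] = 3.74 mA.

Triode; I_D = 3.74 mA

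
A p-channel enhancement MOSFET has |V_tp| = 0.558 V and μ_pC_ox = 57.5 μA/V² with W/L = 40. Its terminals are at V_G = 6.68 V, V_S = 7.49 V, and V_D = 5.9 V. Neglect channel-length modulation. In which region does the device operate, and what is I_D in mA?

V_SG = V_S − V_G = 7.49 − 6.68 = 0.81 V; V_SD = V_S − V_D = 7.49 − 5.9 = 1.59 V.
k_p = μ_pC_ox · (W/L) = 2.3 mA/V².
V_ov = V_SG − |V_tp| = 0.81 − 0.558 = 0.252 V.
Since V_SD = 1.59 V ≥ V_ov = 0.252 V, the device is in saturation.
I_D = ½ k_p V_ov² = 0.5 × 2.3 × 0.252² = 0.073 mA.

Saturation; I_D = 0.0730 mA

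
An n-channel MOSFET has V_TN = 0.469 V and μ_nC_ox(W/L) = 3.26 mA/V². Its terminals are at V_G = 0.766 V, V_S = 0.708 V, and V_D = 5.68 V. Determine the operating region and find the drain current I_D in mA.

Cutoff; I_D = 0 mA

V_GS = V_G − V_S = 0.766 − 0.708 = 0.058 V; V_DS = V_D − V_S = 5.68 − 0.708 = 4.97 V.
V_GS = 0.058 V < V_TN = 0.469 V, so the transistor is in cutoff.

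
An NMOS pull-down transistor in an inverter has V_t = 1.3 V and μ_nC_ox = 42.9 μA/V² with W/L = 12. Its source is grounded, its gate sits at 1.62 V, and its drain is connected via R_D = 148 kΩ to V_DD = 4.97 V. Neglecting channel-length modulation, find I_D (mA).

I_D = 0.0264 mA

V_GS = V_G = 1.62 V, so V_ov = 1.62 − 1.3 = 0.32 V.
k_n = μ_nC_ox · (W/L) = 0.5148 mA/V².
Assume saturation: I_D = ½ k_n V_ov² = 0.5 × 0.5148 × 0.32² = 0.0264 mA, giving V_DS = V_DD − I_D R_D = 4.97 − 0.0264 × 148 = 1.07 V.
V_DS = 1.07 V ≥ V_ov = 0.32 V, confirming saturation.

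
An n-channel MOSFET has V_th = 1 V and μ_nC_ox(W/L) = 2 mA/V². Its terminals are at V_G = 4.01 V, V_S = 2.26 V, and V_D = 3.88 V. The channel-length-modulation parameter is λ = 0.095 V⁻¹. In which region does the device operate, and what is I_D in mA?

V_GS = V_G − V_S = 4.01 − 2.26 = 1.75 V; V_DS = V_D − V_S = 3.88 − 2.26 = 1.62 V.
V_ov = V_GS − V_th = 1.75 − 1 = 0.75 V.
Since V_DS = 1.62 V ≥ V_ov = 0.75 V, the device is in saturation.
I_D = ½ k_n V_ov² (1 + λ V_DS) = 0.5 × 2 × 0.75² × (1 + 0.095 × 1.62) = 0.649 mA.

Saturation; I_D = 0.649 mA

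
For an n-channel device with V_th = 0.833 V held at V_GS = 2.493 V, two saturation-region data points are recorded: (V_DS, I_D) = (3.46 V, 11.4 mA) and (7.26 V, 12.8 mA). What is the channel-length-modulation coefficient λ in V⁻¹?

With V_GS fixed, I_D ∝ (1 + λ V_DS) in saturation, so I_D2/I_D1 = (1 + λ V_DS2)/(1 + λ V_DS1).
12.8/11.4 = 1.123 = (1 + 7.26 λ)/(1 + 3.46 λ).
Solving: λ (I_D1 V_DS2 − I_D2 V_DS1) = I_D2 − I_D1, so λ = (12.8 − 11.4) / (11.4 × 7.26 − 12.8 × 3.46) = 1.4 / 38.5 = 0.0364 V⁻¹.

λ = 0.0364 V⁻¹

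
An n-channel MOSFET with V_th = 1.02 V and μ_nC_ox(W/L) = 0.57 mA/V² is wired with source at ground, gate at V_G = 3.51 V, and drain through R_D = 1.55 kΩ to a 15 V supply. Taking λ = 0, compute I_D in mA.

V_GS = V_G = 3.51 V, so V_ov = 3.51 − 1.02 = 2.49 V.
Assume saturation: I_D = ½ k_n V_ov² = 0.5 × 0.57 × 2.49² = 1.77 mA, giving V_DS = V_DD − I_D R_D = 15 − 1.77 × 1.55 = 12.3 V.
V_DS = 12.3 V ≥ V_ov = 2.49 V, confirming saturation.

I_D = 1.77 mA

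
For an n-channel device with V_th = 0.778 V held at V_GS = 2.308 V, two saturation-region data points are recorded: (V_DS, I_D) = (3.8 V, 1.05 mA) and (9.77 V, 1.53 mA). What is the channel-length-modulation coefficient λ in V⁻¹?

With V_GS fixed, I_D ∝ (1 + λ V_DS) in saturation, so I_D2/I_D1 = (1 + λ V_DS2)/(1 + λ V_DS1).
1.53/1.05 = 1.457 = (1 + 9.77 λ)/(1 + 3.8 λ).
Solving: λ (I_D1 V_DS2 − I_D2 V_DS1) = I_D2 − I_D1, so λ = (1.53 − 1.05) / (1.05 × 9.77 − 1.53 × 3.8) = 0.48 / 4.44 = 0.108 V⁻¹.

λ = 0.108 V⁻¹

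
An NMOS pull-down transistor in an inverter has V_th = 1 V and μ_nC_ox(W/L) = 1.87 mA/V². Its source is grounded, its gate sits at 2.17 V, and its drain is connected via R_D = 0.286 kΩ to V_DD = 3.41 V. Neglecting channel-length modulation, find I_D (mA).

V_GS = V_G = 2.17 V, so V_ov = 2.17 − 1 = 1.17 V.
Assume saturation: I_D = ½ k_n V_ov² = 0.5 × 1.87 × 1.17² = 1.28 mA, giving V_DS = V_DD − I_D R_D = 3.41 − 1.28 × 0.286 = 3.04 V.
V_DS = 3.04 V ≥ V_ov = 1.17 V, confirming saturation.

I_D = 1.28 mA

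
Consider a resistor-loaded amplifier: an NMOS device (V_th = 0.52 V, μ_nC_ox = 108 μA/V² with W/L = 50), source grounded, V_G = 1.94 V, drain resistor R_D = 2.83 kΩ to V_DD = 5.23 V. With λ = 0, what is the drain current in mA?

I_D = 1.76 mA

V_GS = V_G = 1.94 V, so V_ov = 1.94 − 0.52 = 1.42 V.
k_n = μ_nC_ox · (W/L) = 5.4 mA/V².
Assume saturation: I_D = ½ k_n V_ov² = 0.5 × 5.4 × 1.42² = 5.44 mA, giving V_DS = V_DD − I_D R_D = 5.23 − 5.44 × 2.83 = -10.2 V.
But -10.2 V < V_ov = 1.42 V, so the device is actually in triode.
In triode I_D = k_n[V_ov V_DS − ½ V_DS²] and I_D = (V_DD − V_DS)/R_D. Equating: 7.64 V_DS² − 22.7 V_DS + 5.23 = 0, giving V_DS = 0.252 V (the root below V_ov).
I_D = (5.23 − 0.252) / 2.83 = 1.76 mA.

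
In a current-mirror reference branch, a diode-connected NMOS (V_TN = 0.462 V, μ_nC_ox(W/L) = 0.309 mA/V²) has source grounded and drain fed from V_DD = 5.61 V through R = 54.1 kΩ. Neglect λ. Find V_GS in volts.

With gate tied to drain, V_GS = V_DS ≥ V_GS − V_TN, so the device is in saturation.
KCL at the drain: ½ k_n (V_GS − V_TN)² = (V_DD − V_GS)/R.
Let x = V_GS − 0.462. Then 8.36 x² + x − 5.148 = 0, giving x = 0.727 V (positive root), so V_GS = 1.19 V.
I_D = (V_DD − V_GS)/R = (5.61 − 1.19) / 54.1 = 0.0817 mA.

V_GS = 1.19 V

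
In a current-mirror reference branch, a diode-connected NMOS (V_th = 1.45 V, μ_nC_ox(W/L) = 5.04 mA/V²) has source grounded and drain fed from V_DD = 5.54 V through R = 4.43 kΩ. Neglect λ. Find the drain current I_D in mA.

I_D = 0.796 mA

With gate tied to drain, V_GS = V_DS ≥ V_GS − V_th, so the device is in saturation.
KCL at the drain: ½ k_n (V_GS − V_th)² = (V_DD − V_GS)/R.
Let x = V_GS − 1.45. Then 11.2 x² + x − 4.09 = 0, giving x = 0.562 V (positive root), so V_GS = 2.01 V.
I_D = (V_DD − V_GS)/R = (5.54 − 2.01) / 4.43 = 0.796 mA.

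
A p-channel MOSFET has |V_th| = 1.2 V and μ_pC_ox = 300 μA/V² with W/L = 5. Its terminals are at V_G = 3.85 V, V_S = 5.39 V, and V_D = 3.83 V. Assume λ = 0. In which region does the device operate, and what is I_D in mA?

Saturation; I_D = 0.0867 mA

V_SG = V_S − V_G = 5.39 − 3.85 = 1.54 V; V_SD = V_S − V_D = 5.39 − 3.83 = 1.56 V.
k_p = μ_pC_ox · (W/L) = 1.5 mA/V².
V_ov = V_SG − |V_th| = 1.54 − 1.2 = 0.34 V.
Since V_SD = 1.56 V ≥ V_ov = 0.34 V, the device is in saturation.
I_D = ½ k_p V_ov² = 0.5 × 1.5 × 0.34² = 0.0867 mA.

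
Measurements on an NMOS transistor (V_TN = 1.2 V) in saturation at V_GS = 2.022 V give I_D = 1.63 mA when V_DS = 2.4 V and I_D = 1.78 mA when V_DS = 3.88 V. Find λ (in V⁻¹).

λ = 0.0731 V⁻¹

With V_GS fixed, I_D ∝ (1 + λ V_DS) in saturation, so I_D2/I_D1 = (1 + λ V_DS2)/(1 + λ V_DS1).
1.78/1.63 = 1.092 = (1 + 3.88 λ)/(1 + 2.4 λ).
Solving: λ (I_D1 V_DS2 − I_D2 V_DS1) = I_D2 − I_D1, so λ = (1.78 − 1.63) / (1.63 × 3.88 − 1.78 × 2.4) = 0.15 / 2.05 = 0.0731 V⁻¹.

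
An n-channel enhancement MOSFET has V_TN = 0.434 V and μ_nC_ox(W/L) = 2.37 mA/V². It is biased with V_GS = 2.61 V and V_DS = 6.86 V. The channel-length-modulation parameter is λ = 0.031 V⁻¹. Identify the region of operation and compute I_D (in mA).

Saturation; I_D = 6.80 mA

V_ov = V_GS − V_TN = 2.61 − 0.434 = 2.18 V.
Since V_DS = 6.86 V ≥ V_ov = 2.18 V, the device is in saturation.
I_D = ½ k_n V_ov² (1 + λ V_DS) = 0.5 × 2.37 × 2.18² × (1 + 0.031 × 6.86) = 6.8 mA.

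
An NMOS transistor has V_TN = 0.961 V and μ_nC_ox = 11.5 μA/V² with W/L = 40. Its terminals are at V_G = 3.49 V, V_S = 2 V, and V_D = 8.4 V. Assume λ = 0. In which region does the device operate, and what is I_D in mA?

V_GS = V_G − V_S = 3.49 − 2 = 1.49 V; V_DS = V_D − V_S = 8.4 − 2 = 6.4 V.
k_n = μ_nC_ox · (W/L) = 0.46 mA/V².
V_ov = V_GS − V_TN = 1.49 − 0.961 = 0.529 V.
Since V_DS = 6.4 V ≥ V_ov = 0.529 V, the device is in saturation.
I_D = ½ k_n V_ov² = 0.5 × 0.46 × 0.529² = 0.0644 mA.

Saturation; I_D = 0.0644 mA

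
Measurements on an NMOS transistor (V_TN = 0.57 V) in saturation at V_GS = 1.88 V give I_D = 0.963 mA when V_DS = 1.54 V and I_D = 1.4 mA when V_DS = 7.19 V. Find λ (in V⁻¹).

λ = 0.0917 V⁻¹

With V_GS fixed, I_D ∝ (1 + λ V_DS) in saturation, so I_D2/I_D1 = (1 + λ V_DS2)/(1 + λ V_DS1).
1.4/0.963 = 1.454 = (1 + 7.19 λ)/(1 + 1.54 λ).
Solving: λ (I_D1 V_DS2 − I_D2 V_DS1) = I_D2 − I_D1, so λ = (1.4 − 0.963) / (0.963 × 7.19 − 1.4 × 1.54) = 0.437 / 4.77 = 0.0917 V⁻¹.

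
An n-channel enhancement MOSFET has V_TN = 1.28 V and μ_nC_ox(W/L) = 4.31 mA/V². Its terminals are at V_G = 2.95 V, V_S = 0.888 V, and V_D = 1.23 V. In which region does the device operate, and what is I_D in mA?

V_GS = V_G − V_S = 2.95 − 0.888 = 2.06 V; V_DS = V_D − V_S = 1.23 − 0.888 = 0.342 V.
V_ov = V_GS − V_TN = 2.06 − 1.28 = 0.782 V.
Since V_DS = 0.342 V < V_ov = 0.782 V, the device is in the triode region.
I_D = k_n [V_ov · V_DS − ½ V_DS²] = 4.31 × [0.782 × 0.342 − 0.5 × 0.342²] = 0.901 mA.

Triode; I_D = 0.901 mA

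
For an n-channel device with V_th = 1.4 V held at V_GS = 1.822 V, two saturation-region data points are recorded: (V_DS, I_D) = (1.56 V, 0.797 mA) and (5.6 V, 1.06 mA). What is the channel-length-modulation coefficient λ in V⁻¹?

With V_GS fixed, I_D ∝ (1 + λ V_DS) in saturation, so I_D2/I_D1 = (1 + λ V_DS2)/(1 + λ V_DS1).
1.06/0.797 = 1.33 = (1 + 5.6 λ)/(1 + 1.56 λ).
Solving: λ (I_D1 V_DS2 − I_D2 V_DS1) = I_D2 − I_D1, so λ = (1.06 − 0.797) / (0.797 × 5.6 − 1.06 × 1.56) = 0.263 / 2.81 = 0.0936 V⁻¹.

λ = 0.0936 V⁻¹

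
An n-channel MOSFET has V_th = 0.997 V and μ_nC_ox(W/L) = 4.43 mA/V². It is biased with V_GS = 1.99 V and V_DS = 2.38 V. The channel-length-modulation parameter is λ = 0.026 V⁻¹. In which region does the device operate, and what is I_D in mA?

Saturation; I_D = 2.32 mA

V_ov = V_GS − V_th = 1.99 − 0.997 = 0.993 V.
Since V_DS = 2.38 V ≥ V_ov = 0.993 V, the device is in saturation.
I_D = ½ k_n V_ov² (1 + λ V_DS) = 0.5 × 4.43 × 0.993² × (1 + 0.026 × 2.38) = 2.32 mA.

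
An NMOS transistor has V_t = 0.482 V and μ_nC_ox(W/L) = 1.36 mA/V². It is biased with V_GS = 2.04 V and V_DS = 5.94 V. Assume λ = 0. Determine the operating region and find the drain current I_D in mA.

Saturation; I_D = 1.65 mA

V_ov = V_GS − V_t = 2.04 − 0.482 = 1.56 V.
Since V_DS = 5.94 V ≥ V_ov = 1.56 V, the device is in saturation.
I_D = ½ k_n V_ov² = 0.5 × 1.36 × 1.56² = 1.65 mA.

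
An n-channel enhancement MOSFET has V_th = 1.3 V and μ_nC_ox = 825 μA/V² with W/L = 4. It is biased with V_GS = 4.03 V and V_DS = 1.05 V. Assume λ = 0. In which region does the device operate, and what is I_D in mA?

k_n = μ_nC_ox · (W/L) = 3.3 mA/V².
V_ov = V_GS − V_th = 4.03 − 1.3 = 2.73 V.
Since V_DS = 1.05 V < V_ov = 2.73 V, the device is in the triode region.
I_D = k_n [V_ov · V_DS − ½ V_DS²] = 3.3 × [2.73 × 1.05 − 0.5 × 1.05²] = 7.64 mA.

Triode; I_D = 7.64 mA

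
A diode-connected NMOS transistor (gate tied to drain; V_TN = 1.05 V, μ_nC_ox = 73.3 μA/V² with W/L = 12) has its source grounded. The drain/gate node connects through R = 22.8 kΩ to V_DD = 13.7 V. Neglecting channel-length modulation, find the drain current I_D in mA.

With gate tied to drain, V_GS = V_DS ≥ V_GS − V_TN, so the device is in saturation.
k_n = μ_nC_ox · (W/L) = 0.8796 mA/V².
KCL at the drain: ½ k_n (V_GS − V_TN)² = (V_DD − V_GS)/R.
Let x = V_GS − 1.05. Then 10 x² + x − 12.65 = 0, giving x = 1.07 V (positive root), so V_GS = 2.12 V.
I_D = (V_DD − V_GS)/R = (13.7 − 2.12) / 22.8 = 0.508 mA.

I_D = 0.508 mA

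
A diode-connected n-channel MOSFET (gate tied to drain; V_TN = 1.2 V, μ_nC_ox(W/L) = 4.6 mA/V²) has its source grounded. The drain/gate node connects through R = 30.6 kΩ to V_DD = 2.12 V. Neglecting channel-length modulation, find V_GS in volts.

V_GS = 1.31 V

With gate tied to drain, V_GS = V_DS ≥ V_GS − V_TN, so the device is in saturation.
KCL at the drain: ½ k_n (V_GS − V_TN)² = (V_DD − V_GS)/R.
Let x = V_GS − 1.2. Then 70.4 x² + x − 0.92 = 0, giving x = 0.107 V (positive root), so V_GS = 1.31 V.
I_D = (V_DD − V_GS)/R = (2.12 − 1.31) / 30.6 = 0.0266 mA.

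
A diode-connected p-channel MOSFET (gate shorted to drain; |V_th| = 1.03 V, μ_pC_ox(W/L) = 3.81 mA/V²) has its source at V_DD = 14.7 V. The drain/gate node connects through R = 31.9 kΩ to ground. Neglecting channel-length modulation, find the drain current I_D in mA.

With gate tied to drain, V_SG = V_SD ≥ V_SG − |V_th|, so the device is in saturation.
KCL at the drain: ½ k_p (V_SG − |V_th|)² = (V_DD − V_SG)/R.
Let x = V_SG − 1.03. Then 60.8 x² + x − 13.67 = 0, giving x = 0.466 V (positive root), so V_SG = 1.5 V.
I_D = (V_DD − V_SG)/R = (14.7 − 1.5) / 31.9 = 0.414 mA.

I_D = 0.414 mA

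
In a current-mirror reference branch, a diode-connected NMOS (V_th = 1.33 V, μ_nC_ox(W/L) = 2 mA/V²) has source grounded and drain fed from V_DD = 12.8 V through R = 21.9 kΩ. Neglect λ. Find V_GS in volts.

V_GS = 2.03 V

With gate tied to drain, V_GS = V_DS ≥ V_GS − V_th, so the device is in saturation.
KCL at the drain: ½ k_n (V_GS − V_th)² = (V_DD − V_GS)/R.
Let x = V_GS − 1.33. Then 21.9 x² + x − 11.47 = 0, giving x = 0.701 V (positive root), so V_GS = 2.03 V.
I_D = (V_DD − V_GS)/R = (12.8 − 2.03) / 21.9 = 0.492 mA.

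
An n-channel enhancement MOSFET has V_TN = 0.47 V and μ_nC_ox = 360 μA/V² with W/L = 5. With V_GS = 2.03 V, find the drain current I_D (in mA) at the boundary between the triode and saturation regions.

At the boundary V_DS = V_ov = V_GS − V_TN = 2.03 − 0.47 = 1.56 V.
k_n = μ_nC_ox · (W/L) = 1.8 mA/V².
I_D = ½ k_n V_ov² = 0.5 × 1.8 × 1.56² = 2.19 mA.

I_D = 2.19 mA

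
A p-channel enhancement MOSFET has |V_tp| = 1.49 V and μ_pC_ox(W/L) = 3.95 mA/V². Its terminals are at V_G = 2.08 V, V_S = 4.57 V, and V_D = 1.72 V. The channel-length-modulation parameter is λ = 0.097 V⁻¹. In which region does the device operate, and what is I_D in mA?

Saturation; I_D = 2.52 mA

V_SG = V_S − V_G = 4.57 − 2.08 = 2.49 V; V_SD = V_S − V_D = 4.57 − 1.72 = 2.85 V.
V_ov = V_SG − |V_tp| = 2.49 − 1.49 = 1 V.
Since V_SD = 2.85 V ≥ V_ov = 1 V, the device is in saturation.
I_D = ½ k_p V_ov² (1 + λ V_SD) = 0.5 × 3.95 × 1² × (1 + 0.097 × 2.85) = 2.52 mA.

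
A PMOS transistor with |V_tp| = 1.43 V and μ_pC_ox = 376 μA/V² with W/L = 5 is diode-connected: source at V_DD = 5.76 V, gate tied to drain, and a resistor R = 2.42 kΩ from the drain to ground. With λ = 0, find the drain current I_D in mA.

I_D = 1.30 mA

With gate tied to drain, V_SG = V_SD ≥ V_SG − |V_tp|, so the device is in saturation.
k_p = μ_pC_ox · (W/L) = 1.88 mA/V².
KCL at the drain: ½ k_p (V_SG − |V_tp|)² = (V_DD − V_SG)/R.
Let x = V_SG − 1.43. Then 2.27 x² + x − 4.33 = 0, giving x = 1.18 V (positive root), so V_SG = 2.61 V.
I_D = (V_DD − V_SG)/R = (5.76 − 2.61) / 2.42 = 1.3 mA.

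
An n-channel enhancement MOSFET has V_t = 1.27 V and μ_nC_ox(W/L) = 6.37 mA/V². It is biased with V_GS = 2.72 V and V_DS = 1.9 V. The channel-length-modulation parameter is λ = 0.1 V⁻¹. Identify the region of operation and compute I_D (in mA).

V_ov = V_GS − V_t = 2.72 − 1.27 = 1.45 V.
Since V_DS = 1.9 V ≥ V_ov = 1.45 V, the device is in saturation.
I_D = ½ k_n V_ov² (1 + λ V_DS) = 0.5 × 6.37 × 1.45² × (1 + 0.1 × 1.9) = 7.97 mA.

Saturation; I_D = 7.97 mA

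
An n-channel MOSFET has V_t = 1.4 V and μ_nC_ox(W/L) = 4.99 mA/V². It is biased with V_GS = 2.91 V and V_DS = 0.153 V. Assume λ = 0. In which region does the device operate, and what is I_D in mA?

V_ov = V_GS − V_t = 2.91 − 1.4 = 1.51 V.
Since V_DS = 0.153 V < V_ov = 1.51 V, the device is in the triode region.
I_D = k_n [V_ov · V_DS − ½ V_DS²] = 4.99 × [1.51 × 0.153 − 0.5 × 0.153²] = 1.09 mA.

Triode; I_D = 1.09 mA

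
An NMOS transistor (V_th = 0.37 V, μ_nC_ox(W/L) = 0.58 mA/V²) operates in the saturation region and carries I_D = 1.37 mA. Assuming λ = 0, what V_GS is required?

V_GS = 2.54 V

In saturation I_D = ½ k_n (V_GS − V_th)², so V_GS − V_th = √(2 I_D / k_n) = √(2 × 1.37 / 0.58) = 2.17 V.
V_GS = 0.37 + 2.17 = 2.54 V.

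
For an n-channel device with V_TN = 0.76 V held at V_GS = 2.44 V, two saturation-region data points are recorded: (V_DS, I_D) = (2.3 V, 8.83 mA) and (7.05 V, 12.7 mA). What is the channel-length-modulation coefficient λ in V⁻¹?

With V_GS fixed, I_D ∝ (1 + λ V_DS) in saturation, so I_D2/I_D1 = (1 + λ V_DS2)/(1 + λ V_DS1).
12.7/8.83 = 1.438 = (1 + 7.05 λ)/(1 + 2.3 λ).
Solving: λ (I_D1 V_DS2 − I_D2 V_DS1) = I_D2 − I_D1, so λ = (12.7 − 8.83) / (8.83 × 7.05 − 12.7 × 2.3) = 3.87 / 33 = 0.117 V⁻¹.

λ = 0.117 V⁻¹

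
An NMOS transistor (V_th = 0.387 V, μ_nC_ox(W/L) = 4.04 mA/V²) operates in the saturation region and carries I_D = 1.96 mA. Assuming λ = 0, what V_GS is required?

V_GS = 1.37 V

In saturation I_D = ½ k_n (V_GS − V_th)², so V_GS − V_th = √(2 I_D / k_n) = √(2 × 1.96 / 4.04) = 0.985 V.
V_GS = 0.387 + 0.985 = 1.37 V.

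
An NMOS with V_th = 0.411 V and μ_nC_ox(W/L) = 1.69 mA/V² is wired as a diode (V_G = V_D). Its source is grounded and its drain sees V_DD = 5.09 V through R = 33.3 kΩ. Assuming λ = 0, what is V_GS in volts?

V_GS = 0.801 V

With gate tied to drain, V_GS = V_DS ≥ V_GS − V_th, so the device is in saturation.
KCL at the drain: ½ k_n (V_GS − V_th)² = (V_DD − V_GS)/R.
Let x = V_GS − 0.411. Then 28.1 x² + x − 4.679 = 0, giving x = 0.39 V (positive root), so V_GS = 0.801 V.
I_D = (V_DD − V_GS)/R = (5.09 − 0.801) / 33.3 = 0.129 mA.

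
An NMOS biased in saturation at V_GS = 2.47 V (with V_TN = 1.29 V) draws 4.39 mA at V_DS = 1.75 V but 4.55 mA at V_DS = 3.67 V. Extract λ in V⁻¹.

With V_GS fixed, I_D ∝ (1 + λ V_DS) in saturation, so I_D2/I_D1 = (1 + λ V_DS2)/(1 + λ V_DS1).
4.55/4.39 = 1.036 = (1 + 3.67 λ)/(1 + 1.75 λ).
Solving: λ (I_D1 V_DS2 − I_D2 V_DS1) = I_D2 − I_D1, so λ = (4.55 − 4.39) / (4.39 × 3.67 − 4.55 × 1.75) = 0.16 / 8.15 = 0.0196 V⁻¹.

λ = 0.0196 V⁻¹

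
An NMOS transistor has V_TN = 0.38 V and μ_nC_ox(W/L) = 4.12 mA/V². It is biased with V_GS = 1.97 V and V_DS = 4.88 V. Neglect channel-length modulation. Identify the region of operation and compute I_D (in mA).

V_ov = V_GS − V_TN = 1.97 − 0.38 = 1.59 V.
Since V_DS = 4.88 V ≥ V_ov = 1.59 V, the device is in saturation.
I_D = ½ k_n V_ov² = 0.5 × 4.12 × 1.59² = 5.21 mA.

Saturation; I_D = 5.21 mA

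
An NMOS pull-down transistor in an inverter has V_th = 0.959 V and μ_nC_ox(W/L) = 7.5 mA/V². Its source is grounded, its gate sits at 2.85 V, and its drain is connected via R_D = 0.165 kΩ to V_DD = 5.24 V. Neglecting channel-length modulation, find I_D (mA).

V_GS = V_G = 2.85 V, so V_ov = 2.85 − 0.959 = 1.89 V.
Assume saturation: I_D = ½ k_n V_ov² = 0.5 × 7.5 × 1.89² = 13.4 mA, giving V_DS = V_DD − I_D R_D = 5.24 − 13.4 × 0.165 = 3.03 V.
V_DS = 3.03 V ≥ V_ov = 1.89 V, confirming saturation.

I_D = 13.4 mA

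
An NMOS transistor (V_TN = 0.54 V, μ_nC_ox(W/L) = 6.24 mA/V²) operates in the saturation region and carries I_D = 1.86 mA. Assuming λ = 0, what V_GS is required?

In saturation I_D = ½ k_n (V_GS − V_TN)², so V_GS − V_TN = √(2 I_D / k_n) = √(2 × 1.86 / 6.24) = 0.772 V.
V_GS = 0.54 + 0.772 = 1.31 V.

V_GS = 1.31 V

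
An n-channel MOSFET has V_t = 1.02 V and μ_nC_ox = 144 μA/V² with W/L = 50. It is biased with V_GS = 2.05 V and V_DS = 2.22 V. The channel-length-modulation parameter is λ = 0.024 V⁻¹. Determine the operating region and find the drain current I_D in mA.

k_n = μ_nC_ox · (W/L) = 7.2 mA/V².
V_ov = V_GS − V_t = 2.05 − 1.02 = 1.03 V.
Since V_DS = 2.22 V ≥ V_ov = 1.03 V, the device is in saturation.
I_D = ½ k_n V_ov² (1 + λ V_DS) = 0.5 × 7.2 × 1.03² × (1 + 0.024 × 2.22) = 4.02 mA.

Saturation; I_D = 4.02 mA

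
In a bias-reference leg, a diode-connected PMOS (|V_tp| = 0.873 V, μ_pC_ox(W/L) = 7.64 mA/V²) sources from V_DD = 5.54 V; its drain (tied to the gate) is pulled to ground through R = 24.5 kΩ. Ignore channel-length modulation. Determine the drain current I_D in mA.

I_D = 0.182 mA

With gate tied to drain, V_SG = V_SD ≥ V_SG − |V_tp|, so the device is in saturation.
KCL at the drain: ½ k_p (V_SG − |V_tp|)² = (V_DD − V_SG)/R.
Let x = V_SG − 0.873. Then 93.6 x² + x − 4.667 = 0, giving x = 0.218 V (positive root), so V_SG = 1.09 V.
I_D = (V_DD − V_SG)/R = (5.54 − 1.09) / 24.5 = 0.182 mA.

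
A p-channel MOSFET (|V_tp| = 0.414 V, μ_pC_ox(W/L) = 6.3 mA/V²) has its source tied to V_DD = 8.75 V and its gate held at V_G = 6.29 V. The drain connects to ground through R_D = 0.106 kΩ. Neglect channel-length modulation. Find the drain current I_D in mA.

I_D = 13.2 mA

V_SG = V_DD − V_G = 8.75 − 6.29 = 2.46 V, so V_ov = 2.46 − 0.414 = 2.05 V.
Assume saturation: I_D = ½ k_p V_ov² = 0.5 × 6.3 × 2.05² = 13.2 mA, giving V_SD = V_DD − I_D R_D = 8.75 − 13.2 × 0.106 = 7.35 V.
V_SD = 7.35 V ≥ V_ov = 2.05 V, confirming saturation.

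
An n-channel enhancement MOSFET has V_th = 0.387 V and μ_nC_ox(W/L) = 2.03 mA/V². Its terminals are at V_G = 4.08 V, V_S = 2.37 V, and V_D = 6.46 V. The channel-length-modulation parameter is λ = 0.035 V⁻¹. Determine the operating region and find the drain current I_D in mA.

V_GS = V_G − V_S = 4.08 − 2.37 = 1.71 V; V_DS = V_D − V_S = 6.46 − 2.37 = 4.09 V.
V_ov = V_GS − V_th = 1.71 − 0.387 = 1.32 V.
Since V_DS = 4.09 V ≥ V_ov = 1.32 V, the device is in saturation.
I_D = ½ k_n V_ov² (1 + λ V_DS) = 0.5 × 2.03 × 1.32² × (1 + 0.035 × 4.09) = 2.03 mA.

Saturation; I_D = 2.03 mA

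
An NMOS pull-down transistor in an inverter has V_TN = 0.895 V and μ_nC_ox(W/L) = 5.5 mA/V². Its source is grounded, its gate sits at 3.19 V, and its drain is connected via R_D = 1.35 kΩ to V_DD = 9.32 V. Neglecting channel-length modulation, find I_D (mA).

I_D = 6.47 mA

V_GS = V_G = 3.19 V, so V_ov = 3.19 − 0.895 = 2.29 V.
Assume saturation: I_D = ½ k_n V_ov² = 0.5 × 5.5 × 2.29² = 14.5 mA, giving V_DS = V_DD − I_D R_D = 9.32 − 14.5 × 1.35 = -10.2 V.
But -10.2 V < V_ov = 2.29 V, so the device is actually in triode.
In triode I_D = k_n[V_ov V_DS − ½ V_DS²] and I_D = (V_DD − V_DS)/R_D. Equating: 3.71 V_DS² − 18.04 V_DS + 9.32 = 0, giving V_DS = 0.588 V (the root below V_ov).
I_D = (9.32 − 0.588) / 1.35 = 6.47 mA.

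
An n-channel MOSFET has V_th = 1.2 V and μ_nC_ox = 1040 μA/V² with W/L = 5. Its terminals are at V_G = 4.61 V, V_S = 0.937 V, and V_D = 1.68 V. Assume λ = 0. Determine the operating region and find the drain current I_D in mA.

V_GS = V_G − V_S = 4.61 − 0.937 = 3.67 V; V_DS = V_D − V_S = 1.68 − 0.937 = 0.743 V.
k_n = μ_nC_ox · (W/L) = 5.2 mA/V².
V_ov = V_GS − V_th = 3.67 − 1.2 = 2.47 V.
Since V_DS = 0.743 V < V_ov = 2.47 V, the device is in the triode region.
I_D = k_n [V_ov · V_DS − ½ V_DS²] = 5.2 × [2.47 × 0.743 − 0.5 × 0.743²] = 8.12 mA.

Triode; I_D = 8.12 mA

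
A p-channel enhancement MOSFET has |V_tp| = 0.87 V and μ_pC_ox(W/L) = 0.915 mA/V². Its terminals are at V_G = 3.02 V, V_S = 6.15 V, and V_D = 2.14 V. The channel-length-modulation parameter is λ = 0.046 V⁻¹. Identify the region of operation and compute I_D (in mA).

Saturation; I_D = 2.77 mA

V_SG = V_S − V_G = 6.15 − 3.02 = 3.13 V; V_SD = V_S − V_D = 6.15 − 2.14 = 4.01 V.
V_ov = V_SG − |V_tp| = 3.13 − 0.87 = 2.26 V.
Since V_SD = 4.01 V ≥ V_ov = 2.26 V, the device is in saturation.
I_D = ½ k_p V_ov² (1 + λ V_SD) = 0.5 × 0.915 × 2.26² × (1 + 0.046 × 4.01) = 2.77 mA.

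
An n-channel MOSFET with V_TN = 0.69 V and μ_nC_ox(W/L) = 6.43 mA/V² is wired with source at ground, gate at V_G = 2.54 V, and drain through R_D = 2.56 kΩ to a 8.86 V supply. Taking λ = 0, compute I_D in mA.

I_D = 3.34 mA

V_GS = V_G = 2.54 V, so V_ov = 2.54 − 0.69 = 1.85 V.
Assume saturation: I_D = ½ k_n V_ov² = 0.5 × 6.43 × 1.85² = 11 mA, giving V_DS = V_DD − I_D R_D = 8.86 − 11 × 2.56 = -19.3 V.
But -19.3 V < V_ov = 1.85 V, so the device is actually in triode.
In triode I_D = k_n[V_ov V_DS − ½ V_DS²] and I_D = (V_DD − V_DS)/R_D. Equating: 8.23 V_DS² − 31.45 V_DS + 8.86 = 0, giving V_DS = 0.306 V (the root below V_ov).
I_D = (8.86 − 0.306) / 2.56 = 3.34 mA.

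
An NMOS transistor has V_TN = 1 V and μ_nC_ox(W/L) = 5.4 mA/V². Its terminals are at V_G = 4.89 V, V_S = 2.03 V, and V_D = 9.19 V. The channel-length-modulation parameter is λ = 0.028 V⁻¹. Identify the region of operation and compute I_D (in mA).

Saturation; I_D = 11.2 mA

V_GS = V_G − V_S = 4.89 − 2.03 = 2.86 V; V_DS = V_D − V_S = 9.19 − 2.03 = 7.16 V.
V_ov = V_GS − V_TN = 2.86 − 1 = 1.86 V.
Since V_DS = 7.16 V ≥ V_ov = 1.86 V, the device is in saturation.
I_D = ½ k_n V_ov² (1 + λ V_DS) = 0.5 × 5.4 × 1.86² × (1 + 0.028 × 7.16) = 11.2 mA.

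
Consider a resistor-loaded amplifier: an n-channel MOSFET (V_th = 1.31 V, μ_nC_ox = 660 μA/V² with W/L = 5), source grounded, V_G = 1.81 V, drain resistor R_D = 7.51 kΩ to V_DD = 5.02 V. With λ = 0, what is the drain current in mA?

I_D = 0.412 mA

V_GS = V_G = 1.81 V, so V_ov = 1.81 − 1.31 = 0.5 V.
k_n = μ_nC_ox · (W/L) = 3.3 mA/V².
Assume saturation: I_D = ½ k_n V_ov² = 0.5 × 3.3 × 0.5² = 0.412 mA, giving V_DS = V_DD − I_D R_D = 5.02 − 0.412 × 7.51 = 1.92 V.
V_DS = 1.92 V ≥ V_ov = 0.5 V, confirming saturation.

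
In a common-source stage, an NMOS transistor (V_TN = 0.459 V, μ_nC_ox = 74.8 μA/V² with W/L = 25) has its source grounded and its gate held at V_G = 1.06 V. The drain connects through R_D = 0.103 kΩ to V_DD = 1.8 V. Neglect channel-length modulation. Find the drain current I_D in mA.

I_D = 0.338 mA

V_GS = V_G = 1.06 V, so V_ov = 1.06 − 0.459 = 0.601 V.
k_n = μ_nC_ox · (W/L) = 1.87 mA/V².
Assume saturation: I_D = ½ k_n V_ov² = 0.5 × 1.87 × 0.601² = 0.338 mA, giving V_DS = V_DD − I_D R_D = 1.8 − 0.338 × 0.103 = 1.77 V.
V_DS = 1.77 V ≥ V_ov = 0.601 V, confirming saturation.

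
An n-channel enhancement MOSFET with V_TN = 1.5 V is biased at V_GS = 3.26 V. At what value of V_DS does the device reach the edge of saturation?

The boundary between triode and saturation is V_DS = V_GS − V_TN = V_ov.
V_ov = 3.26 − 1.5 = 1.76 V.

V_DS,sat = 1.76 V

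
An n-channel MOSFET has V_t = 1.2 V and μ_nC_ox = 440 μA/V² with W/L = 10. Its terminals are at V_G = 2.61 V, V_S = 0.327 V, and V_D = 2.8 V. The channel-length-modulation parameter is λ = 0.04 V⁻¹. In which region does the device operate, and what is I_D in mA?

Saturation; I_D = 2.84 mA

V_GS = V_G − V_S = 2.61 − 0.327 = 2.28 V; V_DS = V_D − V_S = 2.8 − 0.327 = 2.47 V.
k_n = μ_nC_ox · (W/L) = 4.4 mA/V².
V_ov = V_GS − V_t = 2.28 − 1.2 = 1.08 V.
Since V_DS = 2.47 V ≥ V_ov = 1.08 V, the device is in saturation.
I_D = ½ k_n V_ov² (1 + λ V_DS) = 0.5 × 4.4 × 1.08² × (1 + 0.04 × 2.47) = 2.84 mA.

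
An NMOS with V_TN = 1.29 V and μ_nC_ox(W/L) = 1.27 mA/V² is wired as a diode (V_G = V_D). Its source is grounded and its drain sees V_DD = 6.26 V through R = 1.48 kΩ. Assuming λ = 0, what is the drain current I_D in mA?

With gate tied to drain, V_GS = V_DS ≥ V_GS − V_TN, so the device is in saturation.
KCL at the drain: ½ k_n (V_GS − V_TN)² = (V_DD − V_GS)/R.
Let x = V_GS − 1.29. Then 0.94 x² + x − 4.97 = 0, giving x = 1.83 V (positive root), so V_GS = 3.12 V.
I_D = (V_DD − V_GS)/R = (6.26 − 3.12) / 1.48 = 2.12 mA.

I_D = 2.12 mA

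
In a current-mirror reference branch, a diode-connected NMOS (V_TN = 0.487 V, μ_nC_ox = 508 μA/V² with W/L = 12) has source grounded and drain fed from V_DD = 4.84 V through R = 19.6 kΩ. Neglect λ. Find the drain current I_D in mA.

With gate tied to drain, V_GS = V_DS ≥ V_GS − V_TN, so the device is in saturation.
k_n = μ_nC_ox · (W/L) = 6.096 mA/V².
KCL at the drain: ½ k_n (V_GS − V_TN)² = (V_DD − V_GS)/R.
Let x = V_GS − 0.487. Then 59.7 x² + x − 4.353 = 0, giving x = 0.262 V (positive root), so V_GS = 0.749 V.
I_D = (V_DD − V_GS)/R = (4.84 − 0.749) / 19.6 = 0.209 mA.

I_D = 0.209 mA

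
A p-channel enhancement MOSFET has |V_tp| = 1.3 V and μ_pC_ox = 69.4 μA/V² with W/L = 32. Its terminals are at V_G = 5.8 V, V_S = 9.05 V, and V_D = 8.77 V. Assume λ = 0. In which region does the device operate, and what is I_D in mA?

V_SG = V_S − V_G = 9.05 − 5.8 = 3.25 V; V_SD = V_S − V_D = 9.05 − 8.77 = 0.28 V.
k_p = μ_pC_ox · (W/L) = 2.221 mA/V².
V_ov = V_SG − |V_tp| = 3.25 − 1.3 = 1.95 V.
Since V_SD = 0.28 V < V_ov = 1.95 V, the device is in the triode region.
I_D = k_p [V_ov · V_SD − ½ V_SD²] = 2.221 × [1.95 × 0.28 − 0.5 × 0.28²] = 1.13 mA.

Triode; I_D = 1.13 mA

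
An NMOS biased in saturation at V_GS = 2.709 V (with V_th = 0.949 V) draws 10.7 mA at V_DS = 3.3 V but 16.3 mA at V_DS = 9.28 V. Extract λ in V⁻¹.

λ = 0.123 V⁻¹

With V_GS fixed, I_D ∝ (1 + λ V_DS) in saturation, so I_D2/I_D1 = (1 + λ V_DS2)/(1 + λ V_DS1).
16.3/10.7 = 1.523 = (1 + 9.28 λ)/(1 + 3.3 λ).
Solving: λ (I_D1 V_DS2 − I_D2 V_DS1) = I_D2 − I_D1, so λ = (16.3 − 10.7) / (10.7 × 9.28 − 16.3 × 3.3) = 5.6 / 45.5 = 0.123 V⁻¹.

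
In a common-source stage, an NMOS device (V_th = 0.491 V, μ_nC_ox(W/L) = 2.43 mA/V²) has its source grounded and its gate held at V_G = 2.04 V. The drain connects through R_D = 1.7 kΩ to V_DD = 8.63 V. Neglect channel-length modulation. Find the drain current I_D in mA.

V_GS = V_G = 2.04 V, so V_ov = 2.04 − 0.491 = 1.55 V.
Assume saturation: I_D = ½ k_n V_ov² = 0.5 × 2.43 × 1.55² = 2.92 mA, giving V_DS = V_DD − I_D R_D = 8.63 − 2.92 × 1.7 = 3.67 V.
V_DS = 3.67 V ≥ V_ov = 1.55 V, confirming saturation.

I_D = 2.92 mA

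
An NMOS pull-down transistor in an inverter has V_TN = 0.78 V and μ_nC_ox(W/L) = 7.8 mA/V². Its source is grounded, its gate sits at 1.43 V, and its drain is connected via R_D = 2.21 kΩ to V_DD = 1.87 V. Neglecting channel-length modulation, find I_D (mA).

V_GS = V_G = 1.43 V, so V_ov = 1.43 − 0.78 = 0.65 V.
Assume saturation: I_D = ½ k_n V_ov² = 0.5 × 7.8 × 0.65² = 1.65 mA, giving V_DS = V_DD − I_D R_D = 1.87 − 1.65 × 2.21 = -1.77 V.
But -1.77 V < V_ov = 0.65 V, so the device is actually in triode.
In triode I_D = k_n[V_ov V_DS − ½ V_DS²] and I_D = (V_DD − V_DS)/R_D. Equating: 8.62 V_DS² − 12.2 V_DS + 1.87 = 0, giving V_DS = 0.175 V (the root below V_ov).
I_D = (1.87 − 0.175) / 2.21 = 0.767 mA.

I_D = 0.767 mA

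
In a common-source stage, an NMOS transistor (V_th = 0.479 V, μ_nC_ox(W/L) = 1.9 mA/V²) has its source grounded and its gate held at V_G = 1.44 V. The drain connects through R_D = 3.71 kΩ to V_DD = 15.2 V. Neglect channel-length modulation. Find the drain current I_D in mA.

I_D = 0.877 mA

V_GS = V_G = 1.44 V, so V_ov = 1.44 − 0.479 = 0.961 V.
Assume saturation: I_D = ½ k_n V_ov² = 0.5 × 1.9 × 0.961² = 0.877 mA, giving V_DS = V_DD − I_D R_D = 15.2 − 0.877 × 3.71 = 11.9 V.
V_DS = 11.9 V ≥ V_ov = 0.961 V, confirming saturation.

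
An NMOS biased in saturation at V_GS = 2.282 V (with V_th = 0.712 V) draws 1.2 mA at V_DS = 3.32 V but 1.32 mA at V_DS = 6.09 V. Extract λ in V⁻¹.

λ = 0.0410 V⁻¹

With V_GS fixed, I_D ∝ (1 + λ V_DS) in saturation, so I_D2/I_D1 = (1 + λ V_DS2)/(1 + λ V_DS1).
1.32/1.2 = 1.1 = (1 + 6.09 λ)/(1 + 3.32 λ).
Solving: λ (I_D1 V_DS2 − I_D2 V_DS1) = I_D2 − I_D1, so λ = (1.32 − 1.2) / (1.2 × 6.09 − 1.32 × 3.32) = 0.12 / 2.93 = 0.041 V⁻¹.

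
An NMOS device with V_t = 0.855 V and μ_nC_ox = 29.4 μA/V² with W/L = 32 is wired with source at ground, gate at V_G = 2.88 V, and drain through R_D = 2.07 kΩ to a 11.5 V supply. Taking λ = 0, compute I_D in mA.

I_D = 1.93 mA

V_GS = V_G = 2.88 V, so V_ov = 2.88 − 0.855 = 2.02 V.
k_n = μ_nC_ox · (W/L) = 0.9408 mA/V².
Assume saturation: I_D = ½ k_n V_ov² = 0.5 × 0.9408 × 2.02² = 1.93 mA, giving V_DS = V_DD − I_D R_D = 11.5 − 1.93 × 2.07 = 7.51 V.
V_DS = 7.51 V ≥ V_ov = 2.02 V, confirming saturation.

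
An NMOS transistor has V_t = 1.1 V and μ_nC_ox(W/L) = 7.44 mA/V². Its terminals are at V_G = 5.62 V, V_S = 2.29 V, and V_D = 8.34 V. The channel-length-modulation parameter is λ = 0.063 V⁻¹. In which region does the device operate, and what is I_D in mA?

Saturation; I_D = 25.6 mA

V_GS = V_G − V_S = 5.62 − 2.29 = 3.33 V; V_DS = V_D − V_S = 8.34 − 2.29 = 6.05 V.
V_ov = V_GS − V_t = 3.33 − 1.1 = 2.23 V.
Since V_DS = 6.05 V ≥ V_ov = 2.23 V, the device is in saturation.
I_D = ½ k_n V_ov² (1 + λ V_DS) = 0.5 × 7.44 × 2.23² × (1 + 0.063 × 6.05) = 25.6 mA.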